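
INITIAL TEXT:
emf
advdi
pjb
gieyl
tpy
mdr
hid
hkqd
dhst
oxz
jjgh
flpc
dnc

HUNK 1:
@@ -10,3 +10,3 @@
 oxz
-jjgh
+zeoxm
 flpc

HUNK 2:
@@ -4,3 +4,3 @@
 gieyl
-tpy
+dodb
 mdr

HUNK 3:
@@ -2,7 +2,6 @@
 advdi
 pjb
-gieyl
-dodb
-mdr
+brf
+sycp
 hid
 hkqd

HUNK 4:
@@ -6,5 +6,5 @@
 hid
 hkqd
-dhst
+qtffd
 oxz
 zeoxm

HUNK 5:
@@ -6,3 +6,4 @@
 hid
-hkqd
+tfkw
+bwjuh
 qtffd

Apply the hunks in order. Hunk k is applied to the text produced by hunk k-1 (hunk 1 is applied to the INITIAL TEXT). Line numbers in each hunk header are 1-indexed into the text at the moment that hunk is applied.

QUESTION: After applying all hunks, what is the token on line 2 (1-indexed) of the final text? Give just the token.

Answer: advdi

Derivation:
Hunk 1: at line 10 remove [jjgh] add [zeoxm] -> 13 lines: emf advdi pjb gieyl tpy mdr hid hkqd dhst oxz zeoxm flpc dnc
Hunk 2: at line 4 remove [tpy] add [dodb] -> 13 lines: emf advdi pjb gieyl dodb mdr hid hkqd dhst oxz zeoxm flpc dnc
Hunk 3: at line 2 remove [gieyl,dodb,mdr] add [brf,sycp] -> 12 lines: emf advdi pjb brf sycp hid hkqd dhst oxz zeoxm flpc dnc
Hunk 4: at line 6 remove [dhst] add [qtffd] -> 12 lines: emf advdi pjb brf sycp hid hkqd qtffd oxz zeoxm flpc dnc
Hunk 5: at line 6 remove [hkqd] add [tfkw,bwjuh] -> 13 lines: emf advdi pjb brf sycp hid tfkw bwjuh qtffd oxz zeoxm flpc dnc
Final line 2: advdi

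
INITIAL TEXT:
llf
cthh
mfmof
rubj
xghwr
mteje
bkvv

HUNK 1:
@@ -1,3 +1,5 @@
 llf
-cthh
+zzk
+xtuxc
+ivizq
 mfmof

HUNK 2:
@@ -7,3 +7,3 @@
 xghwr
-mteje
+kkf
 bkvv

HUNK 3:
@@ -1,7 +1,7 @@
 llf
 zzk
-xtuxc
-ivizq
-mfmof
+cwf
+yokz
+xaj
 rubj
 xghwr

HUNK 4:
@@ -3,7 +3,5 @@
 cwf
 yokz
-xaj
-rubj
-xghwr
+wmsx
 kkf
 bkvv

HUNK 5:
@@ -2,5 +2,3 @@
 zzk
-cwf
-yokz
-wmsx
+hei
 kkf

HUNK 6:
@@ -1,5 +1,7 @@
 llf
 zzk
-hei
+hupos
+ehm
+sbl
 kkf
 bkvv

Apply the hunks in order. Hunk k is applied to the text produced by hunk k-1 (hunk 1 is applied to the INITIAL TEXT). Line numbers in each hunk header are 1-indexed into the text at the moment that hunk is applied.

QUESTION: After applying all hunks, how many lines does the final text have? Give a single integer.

Answer: 7

Derivation:
Hunk 1: at line 1 remove [cthh] add [zzk,xtuxc,ivizq] -> 9 lines: llf zzk xtuxc ivizq mfmof rubj xghwr mteje bkvv
Hunk 2: at line 7 remove [mteje] add [kkf] -> 9 lines: llf zzk xtuxc ivizq mfmof rubj xghwr kkf bkvv
Hunk 3: at line 1 remove [xtuxc,ivizq,mfmof] add [cwf,yokz,xaj] -> 9 lines: llf zzk cwf yokz xaj rubj xghwr kkf bkvv
Hunk 4: at line 3 remove [xaj,rubj,xghwr] add [wmsx] -> 7 lines: llf zzk cwf yokz wmsx kkf bkvv
Hunk 5: at line 2 remove [cwf,yokz,wmsx] add [hei] -> 5 lines: llf zzk hei kkf bkvv
Hunk 6: at line 1 remove [hei] add [hupos,ehm,sbl] -> 7 lines: llf zzk hupos ehm sbl kkf bkvv
Final line count: 7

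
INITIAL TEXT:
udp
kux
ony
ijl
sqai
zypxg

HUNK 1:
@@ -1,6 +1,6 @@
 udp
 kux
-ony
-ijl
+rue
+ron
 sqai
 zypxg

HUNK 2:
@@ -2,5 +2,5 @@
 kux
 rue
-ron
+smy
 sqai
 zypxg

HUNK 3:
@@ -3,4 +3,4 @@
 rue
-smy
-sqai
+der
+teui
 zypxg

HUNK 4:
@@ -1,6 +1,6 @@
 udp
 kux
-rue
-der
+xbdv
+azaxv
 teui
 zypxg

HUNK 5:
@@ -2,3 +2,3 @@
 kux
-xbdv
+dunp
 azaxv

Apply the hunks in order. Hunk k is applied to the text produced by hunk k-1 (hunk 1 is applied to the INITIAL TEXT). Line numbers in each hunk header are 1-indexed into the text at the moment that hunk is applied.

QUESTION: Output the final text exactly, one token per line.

Answer: udp
kux
dunp
azaxv
teui
zypxg

Derivation:
Hunk 1: at line 1 remove [ony,ijl] add [rue,ron] -> 6 lines: udp kux rue ron sqai zypxg
Hunk 2: at line 2 remove [ron] add [smy] -> 6 lines: udp kux rue smy sqai zypxg
Hunk 3: at line 3 remove [smy,sqai] add [der,teui] -> 6 lines: udp kux rue der teui zypxg
Hunk 4: at line 1 remove [rue,der] add [xbdv,azaxv] -> 6 lines: udp kux xbdv azaxv teui zypxg
Hunk 5: at line 2 remove [xbdv] add [dunp] -> 6 lines: udp kux dunp azaxv teui zypxg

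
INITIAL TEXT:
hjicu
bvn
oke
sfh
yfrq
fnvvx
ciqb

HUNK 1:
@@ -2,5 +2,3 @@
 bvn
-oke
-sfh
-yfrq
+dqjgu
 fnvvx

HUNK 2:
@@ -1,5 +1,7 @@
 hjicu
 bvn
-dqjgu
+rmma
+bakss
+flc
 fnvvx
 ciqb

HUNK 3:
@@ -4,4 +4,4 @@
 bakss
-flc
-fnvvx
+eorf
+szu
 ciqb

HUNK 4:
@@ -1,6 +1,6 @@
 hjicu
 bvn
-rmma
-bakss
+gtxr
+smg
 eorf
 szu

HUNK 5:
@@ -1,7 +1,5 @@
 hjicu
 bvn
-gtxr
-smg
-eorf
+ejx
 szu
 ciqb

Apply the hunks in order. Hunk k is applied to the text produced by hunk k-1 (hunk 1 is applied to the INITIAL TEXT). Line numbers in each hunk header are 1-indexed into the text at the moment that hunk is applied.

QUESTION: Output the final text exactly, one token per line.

Answer: hjicu
bvn
ejx
szu
ciqb

Derivation:
Hunk 1: at line 2 remove [oke,sfh,yfrq] add [dqjgu] -> 5 lines: hjicu bvn dqjgu fnvvx ciqb
Hunk 2: at line 1 remove [dqjgu] add [rmma,bakss,flc] -> 7 lines: hjicu bvn rmma bakss flc fnvvx ciqb
Hunk 3: at line 4 remove [flc,fnvvx] add [eorf,szu] -> 7 lines: hjicu bvn rmma bakss eorf szu ciqb
Hunk 4: at line 1 remove [rmma,bakss] add [gtxr,smg] -> 7 lines: hjicu bvn gtxr smg eorf szu ciqb
Hunk 5: at line 1 remove [gtxr,smg,eorf] add [ejx] -> 5 lines: hjicu bvn ejx szu ciqb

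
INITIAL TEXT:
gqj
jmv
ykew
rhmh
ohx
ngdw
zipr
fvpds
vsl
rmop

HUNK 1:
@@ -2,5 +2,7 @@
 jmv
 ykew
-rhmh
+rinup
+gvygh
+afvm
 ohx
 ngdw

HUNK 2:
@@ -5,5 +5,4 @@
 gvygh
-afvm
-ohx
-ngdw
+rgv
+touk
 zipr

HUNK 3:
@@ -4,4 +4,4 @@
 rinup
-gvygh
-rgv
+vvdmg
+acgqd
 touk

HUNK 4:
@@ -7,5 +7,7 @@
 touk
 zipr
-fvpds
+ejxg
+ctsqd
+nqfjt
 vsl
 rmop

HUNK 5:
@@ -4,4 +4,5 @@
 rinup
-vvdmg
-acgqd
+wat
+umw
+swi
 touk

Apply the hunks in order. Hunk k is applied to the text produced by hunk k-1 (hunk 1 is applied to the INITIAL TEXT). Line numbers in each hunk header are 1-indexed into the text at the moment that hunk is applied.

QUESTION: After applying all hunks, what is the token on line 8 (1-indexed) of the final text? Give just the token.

Hunk 1: at line 2 remove [rhmh] add [rinup,gvygh,afvm] -> 12 lines: gqj jmv ykew rinup gvygh afvm ohx ngdw zipr fvpds vsl rmop
Hunk 2: at line 5 remove [afvm,ohx,ngdw] add [rgv,touk] -> 11 lines: gqj jmv ykew rinup gvygh rgv touk zipr fvpds vsl rmop
Hunk 3: at line 4 remove [gvygh,rgv] add [vvdmg,acgqd] -> 11 lines: gqj jmv ykew rinup vvdmg acgqd touk zipr fvpds vsl rmop
Hunk 4: at line 7 remove [fvpds] add [ejxg,ctsqd,nqfjt] -> 13 lines: gqj jmv ykew rinup vvdmg acgqd touk zipr ejxg ctsqd nqfjt vsl rmop
Hunk 5: at line 4 remove [vvdmg,acgqd] add [wat,umw,swi] -> 14 lines: gqj jmv ykew rinup wat umw swi touk zipr ejxg ctsqd nqfjt vsl rmop
Final line 8: touk

Answer: touk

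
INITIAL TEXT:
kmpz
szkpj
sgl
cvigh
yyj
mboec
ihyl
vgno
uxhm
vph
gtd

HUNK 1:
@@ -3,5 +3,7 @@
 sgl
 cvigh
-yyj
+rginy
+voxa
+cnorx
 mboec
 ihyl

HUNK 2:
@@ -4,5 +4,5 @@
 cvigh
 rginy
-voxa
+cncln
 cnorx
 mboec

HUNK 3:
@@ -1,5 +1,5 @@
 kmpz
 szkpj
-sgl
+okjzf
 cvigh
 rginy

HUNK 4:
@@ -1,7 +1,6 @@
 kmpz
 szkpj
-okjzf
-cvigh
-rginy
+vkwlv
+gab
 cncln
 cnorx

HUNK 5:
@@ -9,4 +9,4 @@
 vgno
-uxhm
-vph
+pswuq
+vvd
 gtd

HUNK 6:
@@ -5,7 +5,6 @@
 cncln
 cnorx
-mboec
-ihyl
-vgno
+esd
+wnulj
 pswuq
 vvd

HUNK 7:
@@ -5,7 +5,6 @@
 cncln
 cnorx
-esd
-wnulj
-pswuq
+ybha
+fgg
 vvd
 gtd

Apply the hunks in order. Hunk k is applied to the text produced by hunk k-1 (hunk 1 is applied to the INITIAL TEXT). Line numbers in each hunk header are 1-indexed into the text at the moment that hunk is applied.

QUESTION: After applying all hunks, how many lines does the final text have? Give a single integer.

Hunk 1: at line 3 remove [yyj] add [rginy,voxa,cnorx] -> 13 lines: kmpz szkpj sgl cvigh rginy voxa cnorx mboec ihyl vgno uxhm vph gtd
Hunk 2: at line 4 remove [voxa] add [cncln] -> 13 lines: kmpz szkpj sgl cvigh rginy cncln cnorx mboec ihyl vgno uxhm vph gtd
Hunk 3: at line 1 remove [sgl] add [okjzf] -> 13 lines: kmpz szkpj okjzf cvigh rginy cncln cnorx mboec ihyl vgno uxhm vph gtd
Hunk 4: at line 1 remove [okjzf,cvigh,rginy] add [vkwlv,gab] -> 12 lines: kmpz szkpj vkwlv gab cncln cnorx mboec ihyl vgno uxhm vph gtd
Hunk 5: at line 9 remove [uxhm,vph] add [pswuq,vvd] -> 12 lines: kmpz szkpj vkwlv gab cncln cnorx mboec ihyl vgno pswuq vvd gtd
Hunk 6: at line 5 remove [mboec,ihyl,vgno] add [esd,wnulj] -> 11 lines: kmpz szkpj vkwlv gab cncln cnorx esd wnulj pswuq vvd gtd
Hunk 7: at line 5 remove [esd,wnulj,pswuq] add [ybha,fgg] -> 10 lines: kmpz szkpj vkwlv gab cncln cnorx ybha fgg vvd gtd
Final line count: 10

Answer: 10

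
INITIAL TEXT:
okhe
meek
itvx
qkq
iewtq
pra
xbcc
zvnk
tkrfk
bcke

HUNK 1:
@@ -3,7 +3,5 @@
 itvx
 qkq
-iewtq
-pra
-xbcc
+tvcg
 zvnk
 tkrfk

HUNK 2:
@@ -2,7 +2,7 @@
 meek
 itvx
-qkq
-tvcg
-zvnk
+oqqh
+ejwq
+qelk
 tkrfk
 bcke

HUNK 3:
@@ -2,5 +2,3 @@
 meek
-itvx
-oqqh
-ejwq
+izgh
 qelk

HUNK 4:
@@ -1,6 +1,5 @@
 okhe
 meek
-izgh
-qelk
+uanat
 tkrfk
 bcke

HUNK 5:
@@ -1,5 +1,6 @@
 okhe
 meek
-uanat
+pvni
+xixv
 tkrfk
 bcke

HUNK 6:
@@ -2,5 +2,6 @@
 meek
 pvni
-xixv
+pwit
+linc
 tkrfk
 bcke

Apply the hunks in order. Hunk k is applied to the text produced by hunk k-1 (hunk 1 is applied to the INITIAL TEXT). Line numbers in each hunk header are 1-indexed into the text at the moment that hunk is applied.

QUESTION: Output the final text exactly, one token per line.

Hunk 1: at line 3 remove [iewtq,pra,xbcc] add [tvcg] -> 8 lines: okhe meek itvx qkq tvcg zvnk tkrfk bcke
Hunk 2: at line 2 remove [qkq,tvcg,zvnk] add [oqqh,ejwq,qelk] -> 8 lines: okhe meek itvx oqqh ejwq qelk tkrfk bcke
Hunk 3: at line 2 remove [itvx,oqqh,ejwq] add [izgh] -> 6 lines: okhe meek izgh qelk tkrfk bcke
Hunk 4: at line 1 remove [izgh,qelk] add [uanat] -> 5 lines: okhe meek uanat tkrfk bcke
Hunk 5: at line 1 remove [uanat] add [pvni,xixv] -> 6 lines: okhe meek pvni xixv tkrfk bcke
Hunk 6: at line 2 remove [xixv] add [pwit,linc] -> 7 lines: okhe meek pvni pwit linc tkrfk bcke

Answer: okhe
meek
pvni
pwit
linc
tkrfk
bcke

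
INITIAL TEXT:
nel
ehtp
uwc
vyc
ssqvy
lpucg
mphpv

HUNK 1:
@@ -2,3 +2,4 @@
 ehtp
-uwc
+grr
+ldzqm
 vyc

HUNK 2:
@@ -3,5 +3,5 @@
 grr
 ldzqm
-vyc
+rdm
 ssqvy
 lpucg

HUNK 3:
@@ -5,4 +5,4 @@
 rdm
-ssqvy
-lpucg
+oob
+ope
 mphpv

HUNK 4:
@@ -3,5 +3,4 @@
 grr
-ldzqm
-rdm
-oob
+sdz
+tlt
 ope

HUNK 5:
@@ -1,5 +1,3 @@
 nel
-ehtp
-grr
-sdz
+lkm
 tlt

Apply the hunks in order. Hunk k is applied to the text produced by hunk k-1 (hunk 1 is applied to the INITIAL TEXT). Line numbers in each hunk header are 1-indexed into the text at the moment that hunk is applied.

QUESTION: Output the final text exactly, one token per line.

Answer: nel
lkm
tlt
ope
mphpv

Derivation:
Hunk 1: at line 2 remove [uwc] add [grr,ldzqm] -> 8 lines: nel ehtp grr ldzqm vyc ssqvy lpucg mphpv
Hunk 2: at line 3 remove [vyc] add [rdm] -> 8 lines: nel ehtp grr ldzqm rdm ssqvy lpucg mphpv
Hunk 3: at line 5 remove [ssqvy,lpucg] add [oob,ope] -> 8 lines: nel ehtp grr ldzqm rdm oob ope mphpv
Hunk 4: at line 3 remove [ldzqm,rdm,oob] add [sdz,tlt] -> 7 lines: nel ehtp grr sdz tlt ope mphpv
Hunk 5: at line 1 remove [ehtp,grr,sdz] add [lkm] -> 5 lines: nel lkm tlt ope mphpv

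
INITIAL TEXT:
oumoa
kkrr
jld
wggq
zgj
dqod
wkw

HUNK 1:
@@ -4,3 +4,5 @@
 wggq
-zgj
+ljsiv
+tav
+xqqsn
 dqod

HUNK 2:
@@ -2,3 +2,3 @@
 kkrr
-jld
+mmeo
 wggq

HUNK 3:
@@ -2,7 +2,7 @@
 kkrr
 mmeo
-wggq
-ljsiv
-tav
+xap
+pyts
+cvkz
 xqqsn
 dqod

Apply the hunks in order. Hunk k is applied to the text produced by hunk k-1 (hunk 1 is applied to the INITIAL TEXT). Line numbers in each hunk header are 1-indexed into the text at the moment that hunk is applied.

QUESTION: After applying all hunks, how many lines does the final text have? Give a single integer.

Hunk 1: at line 4 remove [zgj] add [ljsiv,tav,xqqsn] -> 9 lines: oumoa kkrr jld wggq ljsiv tav xqqsn dqod wkw
Hunk 2: at line 2 remove [jld] add [mmeo] -> 9 lines: oumoa kkrr mmeo wggq ljsiv tav xqqsn dqod wkw
Hunk 3: at line 2 remove [wggq,ljsiv,tav] add [xap,pyts,cvkz] -> 9 lines: oumoa kkrr mmeo xap pyts cvkz xqqsn dqod wkw
Final line count: 9

Answer: 9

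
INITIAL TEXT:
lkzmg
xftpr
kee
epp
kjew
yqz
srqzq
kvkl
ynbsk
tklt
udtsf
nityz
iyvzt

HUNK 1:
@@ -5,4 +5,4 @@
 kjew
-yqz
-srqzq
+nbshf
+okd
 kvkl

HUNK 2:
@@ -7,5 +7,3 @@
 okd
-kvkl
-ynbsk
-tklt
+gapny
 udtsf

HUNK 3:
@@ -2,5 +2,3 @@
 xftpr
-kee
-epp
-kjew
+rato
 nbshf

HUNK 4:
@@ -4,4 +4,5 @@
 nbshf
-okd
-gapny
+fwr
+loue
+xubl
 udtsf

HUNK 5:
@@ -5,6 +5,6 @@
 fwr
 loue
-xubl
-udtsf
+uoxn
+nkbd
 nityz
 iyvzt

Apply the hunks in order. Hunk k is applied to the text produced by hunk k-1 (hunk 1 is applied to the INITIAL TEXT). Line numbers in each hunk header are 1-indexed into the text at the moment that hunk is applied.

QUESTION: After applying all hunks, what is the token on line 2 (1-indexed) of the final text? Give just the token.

Hunk 1: at line 5 remove [yqz,srqzq] add [nbshf,okd] -> 13 lines: lkzmg xftpr kee epp kjew nbshf okd kvkl ynbsk tklt udtsf nityz iyvzt
Hunk 2: at line 7 remove [kvkl,ynbsk,tklt] add [gapny] -> 11 lines: lkzmg xftpr kee epp kjew nbshf okd gapny udtsf nityz iyvzt
Hunk 3: at line 2 remove [kee,epp,kjew] add [rato] -> 9 lines: lkzmg xftpr rato nbshf okd gapny udtsf nityz iyvzt
Hunk 4: at line 4 remove [okd,gapny] add [fwr,loue,xubl] -> 10 lines: lkzmg xftpr rato nbshf fwr loue xubl udtsf nityz iyvzt
Hunk 5: at line 5 remove [xubl,udtsf] add [uoxn,nkbd] -> 10 lines: lkzmg xftpr rato nbshf fwr loue uoxn nkbd nityz iyvzt
Final line 2: xftpr

Answer: xftpr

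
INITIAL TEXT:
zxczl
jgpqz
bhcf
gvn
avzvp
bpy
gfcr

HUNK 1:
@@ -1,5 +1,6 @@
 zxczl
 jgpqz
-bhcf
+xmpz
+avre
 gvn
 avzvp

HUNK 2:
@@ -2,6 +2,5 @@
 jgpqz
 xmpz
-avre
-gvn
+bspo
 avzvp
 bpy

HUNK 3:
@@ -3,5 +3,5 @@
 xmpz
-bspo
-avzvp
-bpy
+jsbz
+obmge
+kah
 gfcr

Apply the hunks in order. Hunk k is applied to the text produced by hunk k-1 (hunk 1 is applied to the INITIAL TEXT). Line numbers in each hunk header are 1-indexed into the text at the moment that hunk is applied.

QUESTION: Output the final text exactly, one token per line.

Hunk 1: at line 1 remove [bhcf] add [xmpz,avre] -> 8 lines: zxczl jgpqz xmpz avre gvn avzvp bpy gfcr
Hunk 2: at line 2 remove [avre,gvn] add [bspo] -> 7 lines: zxczl jgpqz xmpz bspo avzvp bpy gfcr
Hunk 3: at line 3 remove [bspo,avzvp,bpy] add [jsbz,obmge,kah] -> 7 lines: zxczl jgpqz xmpz jsbz obmge kah gfcr

Answer: zxczl
jgpqz
xmpz
jsbz
obmge
kah
gfcr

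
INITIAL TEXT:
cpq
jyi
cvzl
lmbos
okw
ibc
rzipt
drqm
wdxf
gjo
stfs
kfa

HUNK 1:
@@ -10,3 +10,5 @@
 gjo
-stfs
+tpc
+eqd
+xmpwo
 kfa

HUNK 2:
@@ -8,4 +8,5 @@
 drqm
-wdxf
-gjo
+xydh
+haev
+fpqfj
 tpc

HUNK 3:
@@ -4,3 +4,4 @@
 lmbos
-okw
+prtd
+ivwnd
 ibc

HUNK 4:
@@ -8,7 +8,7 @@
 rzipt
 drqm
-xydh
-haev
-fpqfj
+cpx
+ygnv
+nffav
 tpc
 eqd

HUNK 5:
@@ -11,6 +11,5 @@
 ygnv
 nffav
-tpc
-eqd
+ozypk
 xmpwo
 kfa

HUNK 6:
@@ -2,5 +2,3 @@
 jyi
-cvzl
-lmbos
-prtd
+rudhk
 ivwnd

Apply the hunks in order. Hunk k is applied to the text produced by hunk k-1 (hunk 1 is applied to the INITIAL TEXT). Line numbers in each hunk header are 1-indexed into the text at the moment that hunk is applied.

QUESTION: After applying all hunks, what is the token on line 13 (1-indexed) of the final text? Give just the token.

Answer: kfa

Derivation:
Hunk 1: at line 10 remove [stfs] add [tpc,eqd,xmpwo] -> 14 lines: cpq jyi cvzl lmbos okw ibc rzipt drqm wdxf gjo tpc eqd xmpwo kfa
Hunk 2: at line 8 remove [wdxf,gjo] add [xydh,haev,fpqfj] -> 15 lines: cpq jyi cvzl lmbos okw ibc rzipt drqm xydh haev fpqfj tpc eqd xmpwo kfa
Hunk 3: at line 4 remove [okw] add [prtd,ivwnd] -> 16 lines: cpq jyi cvzl lmbos prtd ivwnd ibc rzipt drqm xydh haev fpqfj tpc eqd xmpwo kfa
Hunk 4: at line 8 remove [xydh,haev,fpqfj] add [cpx,ygnv,nffav] -> 16 lines: cpq jyi cvzl lmbos prtd ivwnd ibc rzipt drqm cpx ygnv nffav tpc eqd xmpwo kfa
Hunk 5: at line 11 remove [tpc,eqd] add [ozypk] -> 15 lines: cpq jyi cvzl lmbos prtd ivwnd ibc rzipt drqm cpx ygnv nffav ozypk xmpwo kfa
Hunk 6: at line 2 remove [cvzl,lmbos,prtd] add [rudhk] -> 13 lines: cpq jyi rudhk ivwnd ibc rzipt drqm cpx ygnv nffav ozypk xmpwo kfa
Final line 13: kfa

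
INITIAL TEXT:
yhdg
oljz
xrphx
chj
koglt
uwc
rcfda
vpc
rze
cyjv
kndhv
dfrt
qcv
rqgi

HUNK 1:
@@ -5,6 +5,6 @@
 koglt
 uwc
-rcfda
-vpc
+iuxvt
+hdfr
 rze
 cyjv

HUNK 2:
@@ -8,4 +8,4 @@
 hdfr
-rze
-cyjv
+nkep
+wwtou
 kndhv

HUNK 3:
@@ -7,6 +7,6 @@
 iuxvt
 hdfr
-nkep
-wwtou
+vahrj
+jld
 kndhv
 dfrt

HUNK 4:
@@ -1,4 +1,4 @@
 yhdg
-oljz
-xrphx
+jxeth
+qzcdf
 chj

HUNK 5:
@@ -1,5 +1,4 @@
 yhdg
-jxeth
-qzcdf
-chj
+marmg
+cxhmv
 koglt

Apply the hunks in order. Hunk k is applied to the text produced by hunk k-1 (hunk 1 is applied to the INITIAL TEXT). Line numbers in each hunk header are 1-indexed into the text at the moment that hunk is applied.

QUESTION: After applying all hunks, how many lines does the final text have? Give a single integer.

Answer: 13

Derivation:
Hunk 1: at line 5 remove [rcfda,vpc] add [iuxvt,hdfr] -> 14 lines: yhdg oljz xrphx chj koglt uwc iuxvt hdfr rze cyjv kndhv dfrt qcv rqgi
Hunk 2: at line 8 remove [rze,cyjv] add [nkep,wwtou] -> 14 lines: yhdg oljz xrphx chj koglt uwc iuxvt hdfr nkep wwtou kndhv dfrt qcv rqgi
Hunk 3: at line 7 remove [nkep,wwtou] add [vahrj,jld] -> 14 lines: yhdg oljz xrphx chj koglt uwc iuxvt hdfr vahrj jld kndhv dfrt qcv rqgi
Hunk 4: at line 1 remove [oljz,xrphx] add [jxeth,qzcdf] -> 14 lines: yhdg jxeth qzcdf chj koglt uwc iuxvt hdfr vahrj jld kndhv dfrt qcv rqgi
Hunk 5: at line 1 remove [jxeth,qzcdf,chj] add [marmg,cxhmv] -> 13 lines: yhdg marmg cxhmv koglt uwc iuxvt hdfr vahrj jld kndhv dfrt qcv rqgi
Final line count: 13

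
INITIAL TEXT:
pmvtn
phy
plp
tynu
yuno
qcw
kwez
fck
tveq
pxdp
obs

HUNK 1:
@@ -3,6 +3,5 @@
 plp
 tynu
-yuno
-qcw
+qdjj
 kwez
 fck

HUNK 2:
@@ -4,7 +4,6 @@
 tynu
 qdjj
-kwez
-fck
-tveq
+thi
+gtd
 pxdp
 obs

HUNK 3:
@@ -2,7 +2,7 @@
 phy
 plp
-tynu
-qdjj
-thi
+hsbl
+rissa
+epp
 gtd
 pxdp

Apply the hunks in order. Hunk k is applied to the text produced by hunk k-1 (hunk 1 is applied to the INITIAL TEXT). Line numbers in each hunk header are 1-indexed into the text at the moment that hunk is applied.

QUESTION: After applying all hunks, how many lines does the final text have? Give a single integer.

Hunk 1: at line 3 remove [yuno,qcw] add [qdjj] -> 10 lines: pmvtn phy plp tynu qdjj kwez fck tveq pxdp obs
Hunk 2: at line 4 remove [kwez,fck,tveq] add [thi,gtd] -> 9 lines: pmvtn phy plp tynu qdjj thi gtd pxdp obs
Hunk 3: at line 2 remove [tynu,qdjj,thi] add [hsbl,rissa,epp] -> 9 lines: pmvtn phy plp hsbl rissa epp gtd pxdp obs
Final line count: 9

Answer: 9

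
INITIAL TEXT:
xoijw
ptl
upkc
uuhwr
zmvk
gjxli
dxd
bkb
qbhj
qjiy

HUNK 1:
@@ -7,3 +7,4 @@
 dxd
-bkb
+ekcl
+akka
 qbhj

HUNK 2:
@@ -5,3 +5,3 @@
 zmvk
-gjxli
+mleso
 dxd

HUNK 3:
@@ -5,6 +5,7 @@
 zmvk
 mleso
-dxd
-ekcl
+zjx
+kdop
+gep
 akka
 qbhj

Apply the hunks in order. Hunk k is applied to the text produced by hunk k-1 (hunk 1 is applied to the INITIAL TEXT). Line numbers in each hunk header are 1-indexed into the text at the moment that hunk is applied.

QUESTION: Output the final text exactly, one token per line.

Hunk 1: at line 7 remove [bkb] add [ekcl,akka] -> 11 lines: xoijw ptl upkc uuhwr zmvk gjxli dxd ekcl akka qbhj qjiy
Hunk 2: at line 5 remove [gjxli] add [mleso] -> 11 lines: xoijw ptl upkc uuhwr zmvk mleso dxd ekcl akka qbhj qjiy
Hunk 3: at line 5 remove [dxd,ekcl] add [zjx,kdop,gep] -> 12 lines: xoijw ptl upkc uuhwr zmvk mleso zjx kdop gep akka qbhj qjiy

Answer: xoijw
ptl
upkc
uuhwr
zmvk
mleso
zjx
kdop
gep
akka
qbhj
qjiy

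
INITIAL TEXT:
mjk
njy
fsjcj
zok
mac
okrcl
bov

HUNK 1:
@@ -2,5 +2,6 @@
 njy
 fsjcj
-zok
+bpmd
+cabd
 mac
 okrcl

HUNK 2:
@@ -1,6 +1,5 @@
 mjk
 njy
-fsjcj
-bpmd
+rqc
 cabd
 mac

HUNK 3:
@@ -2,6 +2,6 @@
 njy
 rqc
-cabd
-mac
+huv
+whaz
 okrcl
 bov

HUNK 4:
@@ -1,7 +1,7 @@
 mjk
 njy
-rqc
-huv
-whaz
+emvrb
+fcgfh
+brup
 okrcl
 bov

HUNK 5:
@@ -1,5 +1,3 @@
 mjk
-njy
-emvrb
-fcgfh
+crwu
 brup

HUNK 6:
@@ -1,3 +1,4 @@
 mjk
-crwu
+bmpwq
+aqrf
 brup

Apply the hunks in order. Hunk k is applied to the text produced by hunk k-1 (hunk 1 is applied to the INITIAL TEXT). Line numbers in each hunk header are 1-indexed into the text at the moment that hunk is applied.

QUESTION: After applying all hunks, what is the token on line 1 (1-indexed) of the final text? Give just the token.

Answer: mjk

Derivation:
Hunk 1: at line 2 remove [zok] add [bpmd,cabd] -> 8 lines: mjk njy fsjcj bpmd cabd mac okrcl bov
Hunk 2: at line 1 remove [fsjcj,bpmd] add [rqc] -> 7 lines: mjk njy rqc cabd mac okrcl bov
Hunk 3: at line 2 remove [cabd,mac] add [huv,whaz] -> 7 lines: mjk njy rqc huv whaz okrcl bov
Hunk 4: at line 1 remove [rqc,huv,whaz] add [emvrb,fcgfh,brup] -> 7 lines: mjk njy emvrb fcgfh brup okrcl bov
Hunk 5: at line 1 remove [njy,emvrb,fcgfh] add [crwu] -> 5 lines: mjk crwu brup okrcl bov
Hunk 6: at line 1 remove [crwu] add [bmpwq,aqrf] -> 6 lines: mjk bmpwq aqrf brup okrcl bov
Final line 1: mjk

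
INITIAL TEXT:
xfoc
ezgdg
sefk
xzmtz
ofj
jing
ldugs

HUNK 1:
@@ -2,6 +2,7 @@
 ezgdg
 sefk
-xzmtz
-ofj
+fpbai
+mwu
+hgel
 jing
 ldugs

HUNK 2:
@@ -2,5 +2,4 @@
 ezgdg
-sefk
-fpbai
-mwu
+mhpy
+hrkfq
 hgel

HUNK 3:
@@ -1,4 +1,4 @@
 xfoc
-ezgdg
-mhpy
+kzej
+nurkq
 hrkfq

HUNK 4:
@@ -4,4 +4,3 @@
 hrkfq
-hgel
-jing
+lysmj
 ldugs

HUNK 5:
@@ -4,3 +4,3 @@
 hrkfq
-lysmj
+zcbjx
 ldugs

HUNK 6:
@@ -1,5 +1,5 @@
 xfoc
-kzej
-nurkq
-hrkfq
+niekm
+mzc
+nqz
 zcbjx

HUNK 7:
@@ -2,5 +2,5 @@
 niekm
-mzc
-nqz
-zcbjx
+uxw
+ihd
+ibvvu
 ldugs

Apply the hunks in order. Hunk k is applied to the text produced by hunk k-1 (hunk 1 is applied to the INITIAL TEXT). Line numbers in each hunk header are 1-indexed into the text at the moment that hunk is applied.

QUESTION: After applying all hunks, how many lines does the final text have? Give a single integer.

Answer: 6

Derivation:
Hunk 1: at line 2 remove [xzmtz,ofj] add [fpbai,mwu,hgel] -> 8 lines: xfoc ezgdg sefk fpbai mwu hgel jing ldugs
Hunk 2: at line 2 remove [sefk,fpbai,mwu] add [mhpy,hrkfq] -> 7 lines: xfoc ezgdg mhpy hrkfq hgel jing ldugs
Hunk 3: at line 1 remove [ezgdg,mhpy] add [kzej,nurkq] -> 7 lines: xfoc kzej nurkq hrkfq hgel jing ldugs
Hunk 4: at line 4 remove [hgel,jing] add [lysmj] -> 6 lines: xfoc kzej nurkq hrkfq lysmj ldugs
Hunk 5: at line 4 remove [lysmj] add [zcbjx] -> 6 lines: xfoc kzej nurkq hrkfq zcbjx ldugs
Hunk 6: at line 1 remove [kzej,nurkq,hrkfq] add [niekm,mzc,nqz] -> 6 lines: xfoc niekm mzc nqz zcbjx ldugs
Hunk 7: at line 2 remove [mzc,nqz,zcbjx] add [uxw,ihd,ibvvu] -> 6 lines: xfoc niekm uxw ihd ibvvu ldugs
Final line count: 6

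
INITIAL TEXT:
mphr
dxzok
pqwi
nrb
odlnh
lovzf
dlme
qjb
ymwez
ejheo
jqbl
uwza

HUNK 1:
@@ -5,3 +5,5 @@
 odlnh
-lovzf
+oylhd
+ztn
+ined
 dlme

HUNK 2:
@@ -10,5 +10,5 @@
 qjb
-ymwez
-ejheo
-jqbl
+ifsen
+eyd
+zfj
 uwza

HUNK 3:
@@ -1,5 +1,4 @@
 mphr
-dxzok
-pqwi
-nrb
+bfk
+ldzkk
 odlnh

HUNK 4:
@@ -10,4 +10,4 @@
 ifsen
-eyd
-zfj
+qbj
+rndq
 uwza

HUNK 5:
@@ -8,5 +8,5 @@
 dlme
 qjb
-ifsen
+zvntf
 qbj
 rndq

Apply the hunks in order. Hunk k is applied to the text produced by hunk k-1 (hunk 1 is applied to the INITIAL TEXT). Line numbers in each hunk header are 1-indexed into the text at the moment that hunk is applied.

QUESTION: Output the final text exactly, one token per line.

Answer: mphr
bfk
ldzkk
odlnh
oylhd
ztn
ined
dlme
qjb
zvntf
qbj
rndq
uwza

Derivation:
Hunk 1: at line 5 remove [lovzf] add [oylhd,ztn,ined] -> 14 lines: mphr dxzok pqwi nrb odlnh oylhd ztn ined dlme qjb ymwez ejheo jqbl uwza
Hunk 2: at line 10 remove [ymwez,ejheo,jqbl] add [ifsen,eyd,zfj] -> 14 lines: mphr dxzok pqwi nrb odlnh oylhd ztn ined dlme qjb ifsen eyd zfj uwza
Hunk 3: at line 1 remove [dxzok,pqwi,nrb] add [bfk,ldzkk] -> 13 lines: mphr bfk ldzkk odlnh oylhd ztn ined dlme qjb ifsen eyd zfj uwza
Hunk 4: at line 10 remove [eyd,zfj] add [qbj,rndq] -> 13 lines: mphr bfk ldzkk odlnh oylhd ztn ined dlme qjb ifsen qbj rndq uwza
Hunk 5: at line 8 remove [ifsen] add [zvntf] -> 13 lines: mphr bfk ldzkk odlnh oylhd ztn ined dlme qjb zvntf qbj rndq uwza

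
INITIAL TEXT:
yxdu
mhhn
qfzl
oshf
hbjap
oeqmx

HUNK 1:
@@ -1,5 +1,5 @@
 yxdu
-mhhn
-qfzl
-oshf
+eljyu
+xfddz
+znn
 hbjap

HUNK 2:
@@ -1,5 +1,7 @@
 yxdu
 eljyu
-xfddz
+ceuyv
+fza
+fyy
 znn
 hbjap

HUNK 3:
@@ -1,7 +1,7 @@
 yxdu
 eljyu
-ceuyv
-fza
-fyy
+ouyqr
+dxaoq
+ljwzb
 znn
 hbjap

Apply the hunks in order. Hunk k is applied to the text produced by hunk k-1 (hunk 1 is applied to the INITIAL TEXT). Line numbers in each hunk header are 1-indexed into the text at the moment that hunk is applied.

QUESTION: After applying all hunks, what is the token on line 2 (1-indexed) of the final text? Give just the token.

Hunk 1: at line 1 remove [mhhn,qfzl,oshf] add [eljyu,xfddz,znn] -> 6 lines: yxdu eljyu xfddz znn hbjap oeqmx
Hunk 2: at line 1 remove [xfddz] add [ceuyv,fza,fyy] -> 8 lines: yxdu eljyu ceuyv fza fyy znn hbjap oeqmx
Hunk 3: at line 1 remove [ceuyv,fza,fyy] add [ouyqr,dxaoq,ljwzb] -> 8 lines: yxdu eljyu ouyqr dxaoq ljwzb znn hbjap oeqmx
Final line 2: eljyu

Answer: eljyu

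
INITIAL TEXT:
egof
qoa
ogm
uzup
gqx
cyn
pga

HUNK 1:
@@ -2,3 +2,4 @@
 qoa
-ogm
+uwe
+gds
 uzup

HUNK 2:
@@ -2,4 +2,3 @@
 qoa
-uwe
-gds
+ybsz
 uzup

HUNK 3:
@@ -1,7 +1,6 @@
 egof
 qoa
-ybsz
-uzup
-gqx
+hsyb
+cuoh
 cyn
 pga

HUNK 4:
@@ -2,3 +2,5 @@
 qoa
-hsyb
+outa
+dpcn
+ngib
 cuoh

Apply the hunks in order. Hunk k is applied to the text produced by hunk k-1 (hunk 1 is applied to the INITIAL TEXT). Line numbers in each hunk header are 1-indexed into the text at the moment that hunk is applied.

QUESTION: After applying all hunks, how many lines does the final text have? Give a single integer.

Hunk 1: at line 2 remove [ogm] add [uwe,gds] -> 8 lines: egof qoa uwe gds uzup gqx cyn pga
Hunk 2: at line 2 remove [uwe,gds] add [ybsz] -> 7 lines: egof qoa ybsz uzup gqx cyn pga
Hunk 3: at line 1 remove [ybsz,uzup,gqx] add [hsyb,cuoh] -> 6 lines: egof qoa hsyb cuoh cyn pga
Hunk 4: at line 2 remove [hsyb] add [outa,dpcn,ngib] -> 8 lines: egof qoa outa dpcn ngib cuoh cyn pga
Final line count: 8

Answer: 8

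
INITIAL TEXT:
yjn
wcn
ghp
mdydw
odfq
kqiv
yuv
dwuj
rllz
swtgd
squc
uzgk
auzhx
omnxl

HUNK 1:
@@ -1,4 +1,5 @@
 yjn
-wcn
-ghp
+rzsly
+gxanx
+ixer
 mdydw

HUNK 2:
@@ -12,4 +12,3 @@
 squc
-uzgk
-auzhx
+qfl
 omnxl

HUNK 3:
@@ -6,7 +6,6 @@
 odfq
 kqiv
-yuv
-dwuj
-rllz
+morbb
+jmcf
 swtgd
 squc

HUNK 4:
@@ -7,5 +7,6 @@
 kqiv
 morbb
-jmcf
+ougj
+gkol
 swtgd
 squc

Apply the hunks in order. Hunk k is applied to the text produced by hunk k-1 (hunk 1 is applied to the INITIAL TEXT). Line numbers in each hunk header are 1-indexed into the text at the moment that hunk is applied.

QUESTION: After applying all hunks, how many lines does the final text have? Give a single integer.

Answer: 14

Derivation:
Hunk 1: at line 1 remove [wcn,ghp] add [rzsly,gxanx,ixer] -> 15 lines: yjn rzsly gxanx ixer mdydw odfq kqiv yuv dwuj rllz swtgd squc uzgk auzhx omnxl
Hunk 2: at line 12 remove [uzgk,auzhx] add [qfl] -> 14 lines: yjn rzsly gxanx ixer mdydw odfq kqiv yuv dwuj rllz swtgd squc qfl omnxl
Hunk 3: at line 6 remove [yuv,dwuj,rllz] add [morbb,jmcf] -> 13 lines: yjn rzsly gxanx ixer mdydw odfq kqiv morbb jmcf swtgd squc qfl omnxl
Hunk 4: at line 7 remove [jmcf] add [ougj,gkol] -> 14 lines: yjn rzsly gxanx ixer mdydw odfq kqiv morbb ougj gkol swtgd squc qfl omnxl
Final line count: 14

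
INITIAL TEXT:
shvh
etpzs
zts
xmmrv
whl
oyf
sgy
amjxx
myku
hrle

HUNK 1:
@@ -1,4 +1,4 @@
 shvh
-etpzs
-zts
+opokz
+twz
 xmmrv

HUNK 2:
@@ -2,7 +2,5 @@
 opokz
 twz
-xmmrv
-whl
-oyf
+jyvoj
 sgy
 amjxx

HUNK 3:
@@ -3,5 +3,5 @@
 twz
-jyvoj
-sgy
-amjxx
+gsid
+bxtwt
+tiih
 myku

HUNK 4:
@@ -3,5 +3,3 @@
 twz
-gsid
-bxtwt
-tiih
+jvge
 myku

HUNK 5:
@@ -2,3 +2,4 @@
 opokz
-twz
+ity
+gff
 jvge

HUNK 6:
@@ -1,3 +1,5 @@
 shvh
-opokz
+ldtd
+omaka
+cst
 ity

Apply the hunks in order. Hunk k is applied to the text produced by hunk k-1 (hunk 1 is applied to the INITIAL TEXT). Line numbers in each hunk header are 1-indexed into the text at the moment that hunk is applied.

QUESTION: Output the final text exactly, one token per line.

Hunk 1: at line 1 remove [etpzs,zts] add [opokz,twz] -> 10 lines: shvh opokz twz xmmrv whl oyf sgy amjxx myku hrle
Hunk 2: at line 2 remove [xmmrv,whl,oyf] add [jyvoj] -> 8 lines: shvh opokz twz jyvoj sgy amjxx myku hrle
Hunk 3: at line 3 remove [jyvoj,sgy,amjxx] add [gsid,bxtwt,tiih] -> 8 lines: shvh opokz twz gsid bxtwt tiih myku hrle
Hunk 4: at line 3 remove [gsid,bxtwt,tiih] add [jvge] -> 6 lines: shvh opokz twz jvge myku hrle
Hunk 5: at line 2 remove [twz] add [ity,gff] -> 7 lines: shvh opokz ity gff jvge myku hrle
Hunk 6: at line 1 remove [opokz] add [ldtd,omaka,cst] -> 9 lines: shvh ldtd omaka cst ity gff jvge myku hrle

Answer: shvh
ldtd
omaka
cst
ity
gff
jvge
myku
hrle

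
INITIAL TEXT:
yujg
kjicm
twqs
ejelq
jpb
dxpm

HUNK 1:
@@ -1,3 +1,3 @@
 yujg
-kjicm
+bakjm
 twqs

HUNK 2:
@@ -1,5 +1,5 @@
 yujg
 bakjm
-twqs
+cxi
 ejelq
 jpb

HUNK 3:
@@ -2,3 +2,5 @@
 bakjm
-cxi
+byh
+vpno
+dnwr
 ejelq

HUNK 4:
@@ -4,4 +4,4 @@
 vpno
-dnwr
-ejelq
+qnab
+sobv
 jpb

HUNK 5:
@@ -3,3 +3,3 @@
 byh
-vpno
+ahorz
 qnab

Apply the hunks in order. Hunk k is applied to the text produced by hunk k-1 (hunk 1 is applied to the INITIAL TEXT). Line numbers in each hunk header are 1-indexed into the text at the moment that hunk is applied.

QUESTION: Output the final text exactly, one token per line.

Answer: yujg
bakjm
byh
ahorz
qnab
sobv
jpb
dxpm

Derivation:
Hunk 1: at line 1 remove [kjicm] add [bakjm] -> 6 lines: yujg bakjm twqs ejelq jpb dxpm
Hunk 2: at line 1 remove [twqs] add [cxi] -> 6 lines: yujg bakjm cxi ejelq jpb dxpm
Hunk 3: at line 2 remove [cxi] add [byh,vpno,dnwr] -> 8 lines: yujg bakjm byh vpno dnwr ejelq jpb dxpm
Hunk 4: at line 4 remove [dnwr,ejelq] add [qnab,sobv] -> 8 lines: yujg bakjm byh vpno qnab sobv jpb dxpm
Hunk 5: at line 3 remove [vpno] add [ahorz] -> 8 lines: yujg bakjm byh ahorz qnab sobv jpb dxpm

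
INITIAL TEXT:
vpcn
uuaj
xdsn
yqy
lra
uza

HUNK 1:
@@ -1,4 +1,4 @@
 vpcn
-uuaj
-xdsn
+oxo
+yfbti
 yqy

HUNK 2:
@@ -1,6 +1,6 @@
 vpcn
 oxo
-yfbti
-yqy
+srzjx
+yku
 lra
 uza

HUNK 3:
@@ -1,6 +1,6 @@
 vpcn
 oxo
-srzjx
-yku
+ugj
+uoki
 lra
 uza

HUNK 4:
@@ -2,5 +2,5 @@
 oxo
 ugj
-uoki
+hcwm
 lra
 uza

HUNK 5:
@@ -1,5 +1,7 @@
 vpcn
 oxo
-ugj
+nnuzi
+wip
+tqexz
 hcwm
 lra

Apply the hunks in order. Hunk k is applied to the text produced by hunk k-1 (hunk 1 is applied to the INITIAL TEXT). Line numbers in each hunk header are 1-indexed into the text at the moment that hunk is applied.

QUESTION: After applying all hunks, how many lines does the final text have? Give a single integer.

Hunk 1: at line 1 remove [uuaj,xdsn] add [oxo,yfbti] -> 6 lines: vpcn oxo yfbti yqy lra uza
Hunk 2: at line 1 remove [yfbti,yqy] add [srzjx,yku] -> 6 lines: vpcn oxo srzjx yku lra uza
Hunk 3: at line 1 remove [srzjx,yku] add [ugj,uoki] -> 6 lines: vpcn oxo ugj uoki lra uza
Hunk 4: at line 2 remove [uoki] add [hcwm] -> 6 lines: vpcn oxo ugj hcwm lra uza
Hunk 5: at line 1 remove [ugj] add [nnuzi,wip,tqexz] -> 8 lines: vpcn oxo nnuzi wip tqexz hcwm lra uza
Final line count: 8

Answer: 8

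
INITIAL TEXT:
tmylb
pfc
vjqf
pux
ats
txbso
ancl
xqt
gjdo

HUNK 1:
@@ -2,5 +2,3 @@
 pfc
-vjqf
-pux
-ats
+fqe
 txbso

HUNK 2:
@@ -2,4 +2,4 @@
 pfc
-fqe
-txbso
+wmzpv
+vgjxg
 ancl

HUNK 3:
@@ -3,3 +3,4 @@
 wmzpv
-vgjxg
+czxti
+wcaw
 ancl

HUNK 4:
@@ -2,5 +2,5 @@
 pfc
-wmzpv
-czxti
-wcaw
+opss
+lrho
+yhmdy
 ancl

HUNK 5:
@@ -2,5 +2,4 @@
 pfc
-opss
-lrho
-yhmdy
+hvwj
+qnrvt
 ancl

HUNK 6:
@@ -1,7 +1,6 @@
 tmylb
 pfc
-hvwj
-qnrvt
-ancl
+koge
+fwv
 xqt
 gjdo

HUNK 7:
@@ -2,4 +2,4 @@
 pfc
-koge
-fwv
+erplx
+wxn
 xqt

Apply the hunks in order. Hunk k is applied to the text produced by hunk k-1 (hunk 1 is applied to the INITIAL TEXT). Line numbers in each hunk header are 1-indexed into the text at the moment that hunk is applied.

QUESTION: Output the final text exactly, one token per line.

Hunk 1: at line 2 remove [vjqf,pux,ats] add [fqe] -> 7 lines: tmylb pfc fqe txbso ancl xqt gjdo
Hunk 2: at line 2 remove [fqe,txbso] add [wmzpv,vgjxg] -> 7 lines: tmylb pfc wmzpv vgjxg ancl xqt gjdo
Hunk 3: at line 3 remove [vgjxg] add [czxti,wcaw] -> 8 lines: tmylb pfc wmzpv czxti wcaw ancl xqt gjdo
Hunk 4: at line 2 remove [wmzpv,czxti,wcaw] add [opss,lrho,yhmdy] -> 8 lines: tmylb pfc opss lrho yhmdy ancl xqt gjdo
Hunk 5: at line 2 remove [opss,lrho,yhmdy] add [hvwj,qnrvt] -> 7 lines: tmylb pfc hvwj qnrvt ancl xqt gjdo
Hunk 6: at line 1 remove [hvwj,qnrvt,ancl] add [koge,fwv] -> 6 lines: tmylb pfc koge fwv xqt gjdo
Hunk 7: at line 2 remove [koge,fwv] add [erplx,wxn] -> 6 lines: tmylb pfc erplx wxn xqt gjdo

Answer: tmylb
pfc
erplx
wxn
xqt
gjdo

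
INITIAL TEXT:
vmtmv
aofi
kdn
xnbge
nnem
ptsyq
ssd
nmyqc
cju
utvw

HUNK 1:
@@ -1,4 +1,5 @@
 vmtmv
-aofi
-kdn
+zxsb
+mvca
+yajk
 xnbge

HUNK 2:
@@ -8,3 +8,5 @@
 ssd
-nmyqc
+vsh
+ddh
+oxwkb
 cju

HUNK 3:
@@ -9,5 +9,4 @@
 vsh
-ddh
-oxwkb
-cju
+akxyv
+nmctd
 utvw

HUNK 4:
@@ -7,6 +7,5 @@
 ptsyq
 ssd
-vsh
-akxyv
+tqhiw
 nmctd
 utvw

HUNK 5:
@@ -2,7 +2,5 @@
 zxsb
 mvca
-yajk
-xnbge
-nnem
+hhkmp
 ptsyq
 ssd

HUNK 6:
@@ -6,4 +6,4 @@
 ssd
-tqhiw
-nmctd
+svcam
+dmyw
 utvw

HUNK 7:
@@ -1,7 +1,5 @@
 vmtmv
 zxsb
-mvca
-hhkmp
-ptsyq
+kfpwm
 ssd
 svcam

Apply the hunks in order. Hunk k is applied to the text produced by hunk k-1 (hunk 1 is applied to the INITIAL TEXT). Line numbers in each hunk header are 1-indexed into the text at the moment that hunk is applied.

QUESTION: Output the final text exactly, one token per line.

Answer: vmtmv
zxsb
kfpwm
ssd
svcam
dmyw
utvw

Derivation:
Hunk 1: at line 1 remove [aofi,kdn] add [zxsb,mvca,yajk] -> 11 lines: vmtmv zxsb mvca yajk xnbge nnem ptsyq ssd nmyqc cju utvw
Hunk 2: at line 8 remove [nmyqc] add [vsh,ddh,oxwkb] -> 13 lines: vmtmv zxsb mvca yajk xnbge nnem ptsyq ssd vsh ddh oxwkb cju utvw
Hunk 3: at line 9 remove [ddh,oxwkb,cju] add [akxyv,nmctd] -> 12 lines: vmtmv zxsb mvca yajk xnbge nnem ptsyq ssd vsh akxyv nmctd utvw
Hunk 4: at line 7 remove [vsh,akxyv] add [tqhiw] -> 11 lines: vmtmv zxsb mvca yajk xnbge nnem ptsyq ssd tqhiw nmctd utvw
Hunk 5: at line 2 remove [yajk,xnbge,nnem] add [hhkmp] -> 9 lines: vmtmv zxsb mvca hhkmp ptsyq ssd tqhiw nmctd utvw
Hunk 6: at line 6 remove [tqhiw,nmctd] add [svcam,dmyw] -> 9 lines: vmtmv zxsb mvca hhkmp ptsyq ssd svcam dmyw utvw
Hunk 7: at line 1 remove [mvca,hhkmp,ptsyq] add [kfpwm] -> 7 lines: vmtmv zxsb kfpwm ssd svcam dmyw utvw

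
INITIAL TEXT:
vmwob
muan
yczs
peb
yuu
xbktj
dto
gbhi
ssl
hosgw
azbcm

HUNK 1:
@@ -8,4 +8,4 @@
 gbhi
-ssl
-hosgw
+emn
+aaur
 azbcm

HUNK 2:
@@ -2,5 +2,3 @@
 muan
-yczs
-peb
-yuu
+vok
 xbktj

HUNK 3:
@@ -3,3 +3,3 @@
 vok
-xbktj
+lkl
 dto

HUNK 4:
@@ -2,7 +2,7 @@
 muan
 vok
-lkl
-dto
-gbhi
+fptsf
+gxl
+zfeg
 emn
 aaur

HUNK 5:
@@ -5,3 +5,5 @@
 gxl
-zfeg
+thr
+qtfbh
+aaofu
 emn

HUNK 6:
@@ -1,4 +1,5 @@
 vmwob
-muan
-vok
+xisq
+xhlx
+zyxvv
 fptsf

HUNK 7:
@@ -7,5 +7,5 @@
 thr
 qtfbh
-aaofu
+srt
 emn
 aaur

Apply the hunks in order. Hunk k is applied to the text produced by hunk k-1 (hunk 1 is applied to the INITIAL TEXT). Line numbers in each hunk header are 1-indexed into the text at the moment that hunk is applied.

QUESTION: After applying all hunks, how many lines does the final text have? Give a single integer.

Answer: 12

Derivation:
Hunk 1: at line 8 remove [ssl,hosgw] add [emn,aaur] -> 11 lines: vmwob muan yczs peb yuu xbktj dto gbhi emn aaur azbcm
Hunk 2: at line 2 remove [yczs,peb,yuu] add [vok] -> 9 lines: vmwob muan vok xbktj dto gbhi emn aaur azbcm
Hunk 3: at line 3 remove [xbktj] add [lkl] -> 9 lines: vmwob muan vok lkl dto gbhi emn aaur azbcm
Hunk 4: at line 2 remove [lkl,dto,gbhi] add [fptsf,gxl,zfeg] -> 9 lines: vmwob muan vok fptsf gxl zfeg emn aaur azbcm
Hunk 5: at line 5 remove [zfeg] add [thr,qtfbh,aaofu] -> 11 lines: vmwob muan vok fptsf gxl thr qtfbh aaofu emn aaur azbcm
Hunk 6: at line 1 remove [muan,vok] add [xisq,xhlx,zyxvv] -> 12 lines: vmwob xisq xhlx zyxvv fptsf gxl thr qtfbh aaofu emn aaur azbcm
Hunk 7: at line 7 remove [aaofu] add [srt] -> 12 lines: vmwob xisq xhlx zyxvv fptsf gxl thr qtfbh srt emn aaur azbcm
Final line count: 12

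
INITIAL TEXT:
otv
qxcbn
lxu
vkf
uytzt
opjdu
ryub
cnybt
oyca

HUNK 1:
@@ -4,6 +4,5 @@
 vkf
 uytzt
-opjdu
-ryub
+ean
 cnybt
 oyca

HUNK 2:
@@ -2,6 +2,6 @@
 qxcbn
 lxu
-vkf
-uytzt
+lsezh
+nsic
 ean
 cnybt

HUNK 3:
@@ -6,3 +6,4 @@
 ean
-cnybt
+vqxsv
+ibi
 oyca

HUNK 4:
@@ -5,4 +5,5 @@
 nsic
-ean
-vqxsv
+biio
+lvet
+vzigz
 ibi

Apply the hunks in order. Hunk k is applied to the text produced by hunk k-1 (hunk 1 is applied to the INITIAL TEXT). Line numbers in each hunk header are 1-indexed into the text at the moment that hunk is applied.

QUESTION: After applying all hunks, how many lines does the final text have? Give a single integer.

Hunk 1: at line 4 remove [opjdu,ryub] add [ean] -> 8 lines: otv qxcbn lxu vkf uytzt ean cnybt oyca
Hunk 2: at line 2 remove [vkf,uytzt] add [lsezh,nsic] -> 8 lines: otv qxcbn lxu lsezh nsic ean cnybt oyca
Hunk 3: at line 6 remove [cnybt] add [vqxsv,ibi] -> 9 lines: otv qxcbn lxu lsezh nsic ean vqxsv ibi oyca
Hunk 4: at line 5 remove [ean,vqxsv] add [biio,lvet,vzigz] -> 10 lines: otv qxcbn lxu lsezh nsic biio lvet vzigz ibi oyca
Final line count: 10

Answer: 10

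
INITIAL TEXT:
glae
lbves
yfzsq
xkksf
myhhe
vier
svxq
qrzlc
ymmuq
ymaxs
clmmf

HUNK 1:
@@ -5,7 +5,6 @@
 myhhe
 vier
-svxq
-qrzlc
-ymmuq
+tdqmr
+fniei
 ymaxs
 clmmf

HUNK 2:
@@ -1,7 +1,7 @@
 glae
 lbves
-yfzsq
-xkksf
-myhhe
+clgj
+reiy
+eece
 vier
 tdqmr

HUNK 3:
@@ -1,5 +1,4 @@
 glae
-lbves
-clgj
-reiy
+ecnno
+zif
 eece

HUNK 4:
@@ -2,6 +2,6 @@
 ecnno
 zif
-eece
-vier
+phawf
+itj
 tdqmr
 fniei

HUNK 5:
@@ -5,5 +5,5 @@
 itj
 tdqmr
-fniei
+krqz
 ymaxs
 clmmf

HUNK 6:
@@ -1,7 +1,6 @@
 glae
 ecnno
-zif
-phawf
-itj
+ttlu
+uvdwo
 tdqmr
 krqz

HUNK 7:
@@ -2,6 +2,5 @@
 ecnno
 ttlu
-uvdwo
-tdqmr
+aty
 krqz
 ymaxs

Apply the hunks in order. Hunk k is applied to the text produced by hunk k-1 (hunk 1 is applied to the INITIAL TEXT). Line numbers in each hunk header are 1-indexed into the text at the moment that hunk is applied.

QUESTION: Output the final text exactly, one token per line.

Hunk 1: at line 5 remove [svxq,qrzlc,ymmuq] add [tdqmr,fniei] -> 10 lines: glae lbves yfzsq xkksf myhhe vier tdqmr fniei ymaxs clmmf
Hunk 2: at line 1 remove [yfzsq,xkksf,myhhe] add [clgj,reiy,eece] -> 10 lines: glae lbves clgj reiy eece vier tdqmr fniei ymaxs clmmf
Hunk 3: at line 1 remove [lbves,clgj,reiy] add [ecnno,zif] -> 9 lines: glae ecnno zif eece vier tdqmr fniei ymaxs clmmf
Hunk 4: at line 2 remove [eece,vier] add [phawf,itj] -> 9 lines: glae ecnno zif phawf itj tdqmr fniei ymaxs clmmf
Hunk 5: at line 5 remove [fniei] add [krqz] -> 9 lines: glae ecnno zif phawf itj tdqmr krqz ymaxs clmmf
Hunk 6: at line 1 remove [zif,phawf,itj] add [ttlu,uvdwo] -> 8 lines: glae ecnno ttlu uvdwo tdqmr krqz ymaxs clmmf
Hunk 7: at line 2 remove [uvdwo,tdqmr] add [aty] -> 7 lines: glae ecnno ttlu aty krqz ymaxs clmmf

Answer: glae
ecnno
ttlu
aty
krqz
ymaxs
clmmf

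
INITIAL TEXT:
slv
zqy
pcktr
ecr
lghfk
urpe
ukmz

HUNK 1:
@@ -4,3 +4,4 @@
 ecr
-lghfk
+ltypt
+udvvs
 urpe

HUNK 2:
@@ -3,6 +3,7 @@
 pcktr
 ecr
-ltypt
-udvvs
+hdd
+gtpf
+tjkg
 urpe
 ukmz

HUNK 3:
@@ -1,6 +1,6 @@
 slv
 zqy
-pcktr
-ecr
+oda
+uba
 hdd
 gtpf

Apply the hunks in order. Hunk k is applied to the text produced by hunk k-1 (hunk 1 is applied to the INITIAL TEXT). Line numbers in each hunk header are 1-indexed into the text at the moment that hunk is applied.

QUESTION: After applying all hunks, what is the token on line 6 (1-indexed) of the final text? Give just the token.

Answer: gtpf

Derivation:
Hunk 1: at line 4 remove [lghfk] add [ltypt,udvvs] -> 8 lines: slv zqy pcktr ecr ltypt udvvs urpe ukmz
Hunk 2: at line 3 remove [ltypt,udvvs] add [hdd,gtpf,tjkg] -> 9 lines: slv zqy pcktr ecr hdd gtpf tjkg urpe ukmz
Hunk 3: at line 1 remove [pcktr,ecr] add [oda,uba] -> 9 lines: slv zqy oda uba hdd gtpf tjkg urpe ukmz
Final line 6: gtpf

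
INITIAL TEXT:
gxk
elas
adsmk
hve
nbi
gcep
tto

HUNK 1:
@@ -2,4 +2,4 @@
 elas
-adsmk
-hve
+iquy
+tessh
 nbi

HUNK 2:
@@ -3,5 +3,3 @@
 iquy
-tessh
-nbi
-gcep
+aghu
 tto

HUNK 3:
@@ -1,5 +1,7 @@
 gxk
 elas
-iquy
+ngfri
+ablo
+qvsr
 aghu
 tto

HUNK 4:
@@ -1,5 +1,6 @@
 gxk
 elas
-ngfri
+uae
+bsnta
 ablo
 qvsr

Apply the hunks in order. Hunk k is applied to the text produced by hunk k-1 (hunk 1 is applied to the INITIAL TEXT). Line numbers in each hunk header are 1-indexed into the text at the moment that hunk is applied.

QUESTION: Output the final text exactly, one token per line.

Hunk 1: at line 2 remove [adsmk,hve] add [iquy,tessh] -> 7 lines: gxk elas iquy tessh nbi gcep tto
Hunk 2: at line 3 remove [tessh,nbi,gcep] add [aghu] -> 5 lines: gxk elas iquy aghu tto
Hunk 3: at line 1 remove [iquy] add [ngfri,ablo,qvsr] -> 7 lines: gxk elas ngfri ablo qvsr aghu tto
Hunk 4: at line 1 remove [ngfri] add [uae,bsnta] -> 8 lines: gxk elas uae bsnta ablo qvsr aghu tto

Answer: gxk
elas
uae
bsnta
ablo
qvsr
aghu
tto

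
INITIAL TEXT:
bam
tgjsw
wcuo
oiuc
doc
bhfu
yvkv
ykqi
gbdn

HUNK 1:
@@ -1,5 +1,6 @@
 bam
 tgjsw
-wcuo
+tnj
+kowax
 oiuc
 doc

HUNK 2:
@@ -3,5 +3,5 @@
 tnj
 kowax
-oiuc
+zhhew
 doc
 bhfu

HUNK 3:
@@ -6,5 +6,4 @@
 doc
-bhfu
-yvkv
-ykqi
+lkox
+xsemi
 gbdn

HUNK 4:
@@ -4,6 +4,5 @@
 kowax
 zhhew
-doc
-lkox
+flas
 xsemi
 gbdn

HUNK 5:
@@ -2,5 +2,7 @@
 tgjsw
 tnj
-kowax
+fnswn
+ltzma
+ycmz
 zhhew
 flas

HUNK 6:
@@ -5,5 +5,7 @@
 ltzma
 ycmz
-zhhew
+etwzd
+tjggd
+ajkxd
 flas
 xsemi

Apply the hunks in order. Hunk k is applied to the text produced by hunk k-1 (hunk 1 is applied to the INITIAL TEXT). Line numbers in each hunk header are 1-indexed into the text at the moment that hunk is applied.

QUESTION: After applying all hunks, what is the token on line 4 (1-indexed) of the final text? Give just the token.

Answer: fnswn

Derivation:
Hunk 1: at line 1 remove [wcuo] add [tnj,kowax] -> 10 lines: bam tgjsw tnj kowax oiuc doc bhfu yvkv ykqi gbdn
Hunk 2: at line 3 remove [oiuc] add [zhhew] -> 10 lines: bam tgjsw tnj kowax zhhew doc bhfu yvkv ykqi gbdn
Hunk 3: at line 6 remove [bhfu,yvkv,ykqi] add [lkox,xsemi] -> 9 lines: bam tgjsw tnj kowax zhhew doc lkox xsemi gbdn
Hunk 4: at line 4 remove [doc,lkox] add [flas] -> 8 lines: bam tgjsw tnj kowax zhhew flas xsemi gbdn
Hunk 5: at line 2 remove [kowax] add [fnswn,ltzma,ycmz] -> 10 lines: bam tgjsw tnj fnswn ltzma ycmz zhhew flas xsemi gbdn
Hunk 6: at line 5 remove [zhhew] add [etwzd,tjggd,ajkxd] -> 12 lines: bam tgjsw tnj fnswn ltzma ycmz etwzd tjggd ajkxd flas xsemi gbdn
Final line 4: fnswn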